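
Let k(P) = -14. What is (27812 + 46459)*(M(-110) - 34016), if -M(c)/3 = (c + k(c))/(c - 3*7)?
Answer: -330986334828/131 ≈ -2.5266e+9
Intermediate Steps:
M(c) = -3*(-14 + c)/(-21 + c) (M(c) = -3*(c - 14)/(c - 3*7) = -3*(-14 + c)/(c - 21) = -3*(-14 + c)/(-21 + c))
(27812 + 46459)*(M(-110) - 34016) = (27812 + 46459)*(3*(14 - 1*(-110))/(-21 - 110) - 34016) = 74271*(3*(14 + 110)/(-131) - 34016) = 74271*(3*(-1/131)*124 - 34016) = 74271*(-372/131 - 34016) = 74271*(-4456468/131) = -330986334828/131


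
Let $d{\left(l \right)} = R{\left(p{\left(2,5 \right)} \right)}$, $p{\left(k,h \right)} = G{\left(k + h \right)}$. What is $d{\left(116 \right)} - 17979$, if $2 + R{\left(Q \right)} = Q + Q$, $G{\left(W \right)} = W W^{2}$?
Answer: $-17295$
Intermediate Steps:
$G{\left(W \right)} = W^{3}$
$p{\left(k,h \right)} = \left(h + k\right)^{3}$ ($p{\left(k,h \right)} = \left(k + h\right)^{3} = \left(h + k\right)^{3}$)
$R{\left(Q \right)} = -2 + 2 Q$ ($R{\left(Q \right)} = -2 + \left(Q + Q\right) = -2 + 2 Q$)
$d{\left(l \right)} = 684$ ($d{\left(l \right)} = -2 + 2 \left(5 + 2\right)^{3} = -2 + 2 \cdot 7^{3} = -2 + 2 \cdot 343 = -2 + 686 = 684$)
$d{\left(116 \right)} - 17979 = 684 - 17979 = -17295$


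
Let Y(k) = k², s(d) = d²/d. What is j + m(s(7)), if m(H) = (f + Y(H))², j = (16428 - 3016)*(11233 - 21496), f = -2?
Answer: -137645147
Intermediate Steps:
s(d) = d
j = -137647356 (j = 13412*(-10263) = -137647356)
m(H) = (-2 + H²)²
j + m(s(7)) = -137647356 + (-2 + 7²)² = -137647356 + (-2 + 49)² = -137647356 + 47² = -137647356 + 2209 = -137645147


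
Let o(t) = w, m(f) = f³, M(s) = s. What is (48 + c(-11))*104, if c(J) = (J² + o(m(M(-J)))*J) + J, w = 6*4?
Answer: -11024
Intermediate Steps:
w = 24
o(t) = 24
c(J) = J² + 25*J (c(J) = (J² + 24*J) + J = J² + 25*J)
(48 + c(-11))*104 = (48 - 11*(25 - 11))*104 = (48 - 11*14)*104 = (48 - 154)*104 = -106*104 = -11024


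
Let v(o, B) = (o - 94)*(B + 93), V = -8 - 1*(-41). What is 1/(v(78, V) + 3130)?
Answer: 1/1114 ≈ 0.00089767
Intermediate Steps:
V = 33 (V = -8 + 41 = 33)
v(o, B) = (-94 + o)*(93 + B)
1/(v(78, V) + 3130) = 1/((-8742 - 94*33 + 93*78 + 33*78) + 3130) = 1/((-8742 - 3102 + 7254 + 2574) + 3130) = 1/(-2016 + 3130) = 1/1114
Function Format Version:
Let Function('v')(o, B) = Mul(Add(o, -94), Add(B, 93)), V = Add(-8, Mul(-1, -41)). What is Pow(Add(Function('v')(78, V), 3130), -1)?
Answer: Rational(1, 1114) ≈ 0.00089767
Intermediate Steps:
V = 33 (V = Add(-8, 41) = 33)
Function('v')(o, B) = Mul(Add(-94, o), Add(93, B))
Pow(Add(Function('v')(78, V), 3130), -1) = Pow(Add(Add(-8742, Mul(-94, 33), Mul(93, 78), Mul(33, 78)), 3130), -1) = Pow(Add(Add(-8742, -3102, 7254, 2574), 3130), -1) = Pow(Add(-2016, 3130), -1) = Pow(1114, -1) = Rational(1, 1114)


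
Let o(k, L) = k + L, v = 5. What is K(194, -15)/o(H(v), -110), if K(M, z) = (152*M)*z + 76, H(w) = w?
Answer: 442244/105 ≈ 4211.8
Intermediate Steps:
o(k, L) = L + k
K(M, z) = 76 + 152*M*z (K(M, z) = 152*M*z + 76 = 76 + 152*M*z)
K(194, -15)/o(H(v), -110) = (76 + 152*194*(-15))/(-110 + 5) = (76 - 442320)/(-105) = -442244*(-1/105) = 442244/105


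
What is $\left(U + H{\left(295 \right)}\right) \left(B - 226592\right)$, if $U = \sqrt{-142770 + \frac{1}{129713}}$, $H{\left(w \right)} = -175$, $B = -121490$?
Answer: $60914350 - \frac{348082 i \sqrt{2402171262292417}}{129713} \approx 6.0914 \cdot 10^{7} - 1.3152 \cdot 10^{8} i$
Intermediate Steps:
$U = \frac{i \sqrt{2402171262292417}}{129713}$ ($U = \sqrt{-142770 + \frac{1}{129713}} = \sqrt{- \frac{18519125009}{129713}} = \frac{i \sqrt{2402171262292417}}{129713} \approx 377.85 i$)
$\left(U + H{\left(295 \right)}\right) \left(B - 226592\right) = \left(\frac{i \sqrt{2402171262292417}}{129713} - 175\right) \left(-121490 - 226592\right) = \left(-175 + \frac{i \sqrt{2402171262292417}}{129713}\right) \left(-348082\right) = 60914350 - \frac{348082 i \sqrt{2402171262292417}}{129713}$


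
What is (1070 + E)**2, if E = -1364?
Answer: 86436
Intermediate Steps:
(1070 + E)**2 = (1070 - 1364)**2 = (-294)**2 = 86436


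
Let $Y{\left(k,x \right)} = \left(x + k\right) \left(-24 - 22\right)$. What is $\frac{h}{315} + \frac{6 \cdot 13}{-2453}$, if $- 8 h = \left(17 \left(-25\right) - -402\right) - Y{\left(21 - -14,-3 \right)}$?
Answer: $- \frac{59539}{98120} \approx -0.6068$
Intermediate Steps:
$Y{\left(k,x \right)} = - 46 k - 46 x$ ($Y{\left(k,x \right)} = \left(k + x\right) \left(-46\right) = - 46 k - 46 x$)
$h = - \frac{1449}{8}$ ($h = - \frac{\left(17 \left(-25\right) - -402\right) - \left(- 46 \left(21 - -14\right) - -138\right)}{8} = - \frac{\left(-425 + 402\right) - \left(- 46 \left(21 + 14\right) + 138\right)}{8} = - \frac{-23 - \left(\left(-46\right) 35 + 138\right)}{8} = - \frac{-23 - \left(-1610 + 138\right)}{8} = - \frac{-23 - -1472}{8} = - \frac{-23 + 1472}{8} = \left(- \frac{1}{8}\right) 1449 = - \frac{1449}{8} \approx -181.13$)
$\frac{h}{315} + \frac{6 \cdot 13}{-2453} = - \frac{1449}{8 \cdot 315} + \frac{6 \cdot 13}{-2453} = \left(- \frac{1449}{8}\right) \frac{1}{315} + 78 \left(- \frac{1}{2453}\right) = - \frac{23}{40} - \frac{78}{2453} = - \frac{59539}{98120}$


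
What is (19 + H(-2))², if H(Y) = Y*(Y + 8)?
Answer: 49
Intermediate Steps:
H(Y) = Y*(8 + Y)
(19 + H(-2))² = (19 - 2*(8 - 2))² = (19 - 2*6)² = (19 - 12)² = 7² = 49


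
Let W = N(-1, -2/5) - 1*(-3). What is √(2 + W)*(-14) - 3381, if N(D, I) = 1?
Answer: -3381 - 14*√6 ≈ -3415.3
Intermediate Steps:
W = 4 (W = 1 - 1*(-3) = 1 + 3 = 4)
√(2 + W)*(-14) - 3381 = √(2 + 4)*(-14) - 3381 = √6*(-14) - 3381 = -14*√6 - 3381 = -3381 - 14*√6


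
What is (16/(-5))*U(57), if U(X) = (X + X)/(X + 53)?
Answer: -912/275 ≈ -3.3164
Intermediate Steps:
U(X) = 2*X/(53 + X) (U(X) = (2*X)/(53 + X) = 2*X/(53 + X))
(16/(-5))*U(57) = (16/(-5))*(2*57/(53 + 57)) = (16*(-⅕))*(2*57/110) = -32*57/(5*110) = -16/5*57/55 = -912/275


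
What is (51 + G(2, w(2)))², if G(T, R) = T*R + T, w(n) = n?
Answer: 3249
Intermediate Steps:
G(T, R) = T + R*T (G(T, R) = R*T + T = T + R*T)
(51 + G(2, w(2)))² = (51 + 2*(1 + 2))² = (51 + 2*3)² = (51 + 6)² = 57² = 3249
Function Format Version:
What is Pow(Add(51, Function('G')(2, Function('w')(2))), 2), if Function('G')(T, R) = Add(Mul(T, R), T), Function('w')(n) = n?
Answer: 3249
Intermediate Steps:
Function('G')(T, R) = Add(T, Mul(R, T)) (Function('G')(T, R) = Add(Mul(R, T), T) = Add(T, Mul(R, T)))
Pow(Add(51, Function('G')(2, Function('w')(2))), 2) = Pow(Add(51, Mul(2, Add(1, 2))), 2) = Pow(Add(51, Mul(2, 3)), 2) = Pow(Add(51, 6), 2) = Pow(57, 2) = 3249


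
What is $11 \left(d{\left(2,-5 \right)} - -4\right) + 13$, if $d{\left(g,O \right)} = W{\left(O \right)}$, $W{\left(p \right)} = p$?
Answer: $2$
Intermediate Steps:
$d{\left(g,O \right)} = O$
$11 \left(d{\left(2,-5 \right)} - -4\right) + 13 = 11 \left(-5 - -4\right) + 13 = 11 \left(-5 + 4\right) + 13 = 11 \left(-1\right) + 13 = -11 + 13 = 2$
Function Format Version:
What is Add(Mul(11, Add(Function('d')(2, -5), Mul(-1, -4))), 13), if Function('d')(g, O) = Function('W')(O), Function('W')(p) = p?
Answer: 2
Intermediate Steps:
Function('d')(g, O) = O
Add(Mul(11, Add(Function('d')(2, -5), Mul(-1, -4))), 13) = Add(Mul(11, Add(-5, Mul(-1, -4))), 13) = Add(Mul(11, Add(-5, 4)), 13) = Add(Mul(11, -1), 13) = Add(-11, 13) = 2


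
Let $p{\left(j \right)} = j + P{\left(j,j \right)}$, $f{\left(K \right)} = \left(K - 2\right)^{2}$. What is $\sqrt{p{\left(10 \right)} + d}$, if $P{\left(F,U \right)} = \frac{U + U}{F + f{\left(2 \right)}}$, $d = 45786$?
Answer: $\sqrt{45798} \approx 214.0$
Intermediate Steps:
$f{\left(K \right)} = \left(-2 + K\right)^{2}$
$P{\left(F,U \right)} = \frac{2 U}{F}$ ($P{\left(F,U \right)} = \frac{U + U}{F + \left(-2 + 2\right)^{2}} = \frac{2 U}{F + 0^{2}} = \frac{2 U}{F + 0} = \frac{2 U}{F}$)
$p{\left(j \right)} = 2 + j$ ($p{\left(j \right)} = j + \frac{2 j}{j} = j + 2 = 2 + j$)
$\sqrt{p{\left(10 \right)} + d} = \sqrt{\left(2 + 10\right) + 45786} = \sqrt{12 + 45786} = \sqrt{45798}$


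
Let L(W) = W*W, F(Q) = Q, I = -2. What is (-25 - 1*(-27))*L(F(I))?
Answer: 8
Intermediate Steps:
L(W) = W**2
(-25 - 1*(-27))*L(F(I)) = (-25 - 1*(-27))*(-2)**2 = (-25 + 27)*4 = 2*4 = 8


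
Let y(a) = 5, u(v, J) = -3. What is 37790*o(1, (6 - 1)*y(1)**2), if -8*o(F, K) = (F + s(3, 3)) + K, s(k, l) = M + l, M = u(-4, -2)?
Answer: -1190385/2 ≈ -5.9519e+5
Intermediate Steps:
M = -3
s(k, l) = -3 + l
o(F, K) = -F/8 - K/8 (o(F, K) = -((F + (-3 + 3)) + K)/8 = -((F + 0) + K)/8 = -(F + K)/8 = -F/8 - K/8)
37790*o(1, (6 - 1)*y(1)**2) = 37790*(-1/8*1 - (6 - 1)*5**2/8) = 37790*(-1/8 - 5*25/8) = 37790*(-1/8 - 1/8*125) = 37790*(-1/8 - 125/8) = 37790*(-63/4) = -1190385/2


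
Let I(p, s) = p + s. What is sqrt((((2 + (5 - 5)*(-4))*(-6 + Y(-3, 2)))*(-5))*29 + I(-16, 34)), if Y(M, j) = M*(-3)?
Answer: 2*I*sqrt(213) ≈ 29.189*I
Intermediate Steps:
Y(M, j) = -3*M
sqrt((((2 + (5 - 5)*(-4))*(-6 + Y(-3, 2)))*(-5))*29 + I(-16, 34)) = sqrt((((2 + (5 - 5)*(-4))*(-6 - 3*(-3)))*(-5))*29 + (-16 + 34)) = sqrt((((2 + 0*(-4))*(-6 + 9))*(-5))*29 + 18) = sqrt((((2 + 0)*3)*(-5))*29 + 18) = sqrt(((2*3)*(-5))*29 + 18) = sqrt((6*(-5))*29 + 18) = sqrt(-30*29 + 18) = sqrt(-870 + 18) = sqrt(-852) = 2*I*sqrt(213)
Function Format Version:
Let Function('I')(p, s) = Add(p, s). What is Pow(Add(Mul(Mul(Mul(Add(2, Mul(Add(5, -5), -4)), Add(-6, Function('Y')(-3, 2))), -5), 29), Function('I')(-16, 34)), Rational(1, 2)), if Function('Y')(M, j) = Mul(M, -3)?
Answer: Mul(2, I, Pow(213, Rational(1, 2))) ≈ Mul(29.189, I)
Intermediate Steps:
Function('Y')(M, j) = Mul(-3, M)
Pow(Add(Mul(Mul(Mul(Add(2, Mul(Add(5, -5), -4)), Add(-6, Function('Y')(-3, 2))), -5), 29), Function('I')(-16, 34)), Rational(1, 2)) = Pow(Add(Mul(Mul(Mul(Add(2, Mul(Add(5, -5), -4)), Add(-6, Mul(-3, -3))), -5), 29), Add(-16, 34)), Rational(1, 2)) = Pow(Add(Mul(Mul(Mul(Add(2, Mul(0, -4)), Add(-6, 9)), -5), 29), 18), Rational(1, 2)) = Pow(Add(Mul(Mul(Mul(Add(2, 0), 3), -5), 29), 18), Rational(1, 2)) = Pow(Add(Mul(Mul(Mul(2, 3), -5), 29), 18), Rational(1, 2)) = Pow(Add(Mul(Mul(6, -5), 29), 18), Rational(1, 2)) = Pow(Add(Mul(-30, 29), 18), Rational(1, 2)) = Pow(Add(-870, 18), Rational(1, 2)) = Pow(-852, Rational(1, 2)) = Mul(2, I, Pow(213, Rational(1, 2)))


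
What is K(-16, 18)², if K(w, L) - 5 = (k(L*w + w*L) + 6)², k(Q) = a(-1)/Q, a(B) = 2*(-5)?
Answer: 11682785524081/6879707136 ≈ 1698.2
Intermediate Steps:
a(B) = -10
k(Q) = -10/Q
K(w, L) = 5 + (6 - 5/(L*w))² (K(w, L) = 5 + (-10/(L*w + w*L) + 6)² = 5 + (-10/(L*w + L*w) + 6)² = 5 + (-10*1/(2*L*w) + 6)² = 5 + (-5/(L*w) + 6)² = 5 + (6 - 5/(L*w))²)
K(-16, 18)² = (41 - 60/(18*(-16)) + 25/(18²*(-16)²))² = (41 - 60*1/18*(-1/16) + 25*(1/324)*(1/256))² = (41 + 5/24 + 25/82944)² = (3418009/82944)² = 11682785524081/6879707136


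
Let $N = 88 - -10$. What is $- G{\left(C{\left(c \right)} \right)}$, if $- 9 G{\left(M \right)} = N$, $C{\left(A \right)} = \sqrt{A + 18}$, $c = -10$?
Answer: $\frac{98}{9} \approx 10.889$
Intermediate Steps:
$C{\left(A \right)} = \sqrt{18 + A}$
$N = 98$ ($N = 88 + 10 = 98$)
$G{\left(M \right)} = - \frac{98}{9}$ ($G{\left(M \right)} = \left(- \frac{1}{9}\right) 98 = - \frac{98}{9}$)
$- G{\left(C{\left(c \right)} \right)} = \left(-1\right) \left(- \frac{98}{9}\right) = \frac{98}{9}$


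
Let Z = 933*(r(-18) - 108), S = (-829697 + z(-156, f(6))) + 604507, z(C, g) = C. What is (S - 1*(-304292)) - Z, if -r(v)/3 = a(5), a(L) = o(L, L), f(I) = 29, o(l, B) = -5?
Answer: 165715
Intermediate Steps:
a(L) = -5
r(v) = 15 (r(v) = -3*(-5) = 15)
S = -225346 (S = (-829697 - 156) + 604507 = -829853 + 604507 = -225346)
Z = -86769 (Z = 933*(15 - 108) = 933*(-93) = -86769)
(S - 1*(-304292)) - Z = (-225346 - 1*(-304292)) - 1*(-86769) = (-225346 + 304292) + 86769 = 78946 + 86769 = 165715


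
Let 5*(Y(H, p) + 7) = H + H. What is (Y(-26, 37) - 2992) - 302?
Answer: -16557/5 ≈ -3311.4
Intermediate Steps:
Y(H, p) = -7 + 2*H/5 (Y(H, p) = -7 + (H + H)/5 = -7 + (2*H)/5 = -7 + 2*H/5)
(Y(-26, 37) - 2992) - 302 = ((-7 + (2/5)*(-26)) - 2992) - 302 = ((-7 - 52/5) - 2992) - 302 = (-87/5 - 2992) - 302 = -15047/5 - 302 = -16557/5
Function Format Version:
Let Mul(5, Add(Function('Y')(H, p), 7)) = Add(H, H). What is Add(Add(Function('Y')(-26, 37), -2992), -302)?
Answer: Rational(-16557, 5) ≈ -3311.4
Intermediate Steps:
Function('Y')(H, p) = Add(-7, Mul(Rational(2, 5), H)) (Function('Y')(H, p) = Add(-7, Mul(Rational(1, 5), Add(H, H))) = Add(-7, Mul(Rational(1, 5), Mul(2, H))) = Add(-7, Mul(Rational(2, 5), H)))
Add(Add(Function('Y')(-26, 37), -2992), -302) = Add(Add(Add(-7, Mul(Rational(2, 5), -26)), -2992), -302) = Add(Add(Add(-7, Rational(-52, 5)), -2992), -302) = Add(Add(Rational(-87, 5), -2992), -302) = Add(Rational(-15047, 5), -302) = Rational(-16557, 5)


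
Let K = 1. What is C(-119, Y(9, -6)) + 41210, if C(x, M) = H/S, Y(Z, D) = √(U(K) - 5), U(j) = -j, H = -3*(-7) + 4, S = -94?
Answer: 3873715/94 ≈ 41210.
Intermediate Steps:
H = 25 (H = 21 + 4 = 25)
Y(Z, D) = I*√6 (Y(Z, D) = √(-1*1 - 5) = √(-1 - 5) = √(-6) = I*√6)
C(x, M) = -25/94 (C(x, M) = 25/(-94) = 25*(-1/94) = -25/94)
C(-119, Y(9, -6)) + 41210 = -25/94 + 41210 = 3873715/94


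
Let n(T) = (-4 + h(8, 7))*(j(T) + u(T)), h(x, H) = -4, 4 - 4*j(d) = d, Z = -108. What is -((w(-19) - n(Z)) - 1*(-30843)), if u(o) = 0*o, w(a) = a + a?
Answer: -31029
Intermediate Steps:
j(d) = 1 - d/4
w(a) = 2*a
u(o) = 0
n(T) = -8 + 2*T (n(T) = (-4 - 4)*((1 - T/4) + 0) = -8*(1 - T/4) = -8 + 2*T)
-((w(-19) - n(Z)) - 1*(-30843)) = -((2*(-19) - (-8 + 2*(-108))) - 1*(-30843)) = -((-38 - (-8 - 216)) + 30843) = -((-38 - 1*(-224)) + 30843) = -((-38 + 224) + 30843) = -(186 + 30843) = -1*31029 = -31029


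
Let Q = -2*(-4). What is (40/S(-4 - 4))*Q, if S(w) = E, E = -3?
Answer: -320/3 ≈ -106.67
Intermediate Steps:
S(w) = -3
Q = 8
(40/S(-4 - 4))*Q = (40/(-3))*8 = (40*(-⅓))*8 = -40/3*8 = -320/3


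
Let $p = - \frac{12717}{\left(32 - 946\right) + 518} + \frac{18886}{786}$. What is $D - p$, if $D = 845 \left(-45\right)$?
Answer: $- \frac{658499101}{17292} \approx -38081.0$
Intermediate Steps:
$D = -38025$
$p = \frac{970801}{17292}$ ($p = - \frac{12717}{\left(32 - 946\right) + 518} + 18886 \cdot \frac{1}{786} = - \frac{12717}{-914 + 518} + \frac{9443}{393} = - \frac{12717}{-396} + \frac{9443}{393} = \left(-12717\right) \left(- \frac{1}{396}\right) + \frac{9443}{393} = \frac{1413}{44} + \frac{9443}{393} = \frac{970801}{17292} \approx 56.142$)
$D - p = -38025 - \frac{970801}{17292} = - \frac{658499101}{17292}$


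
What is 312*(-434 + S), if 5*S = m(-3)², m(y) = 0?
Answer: -135408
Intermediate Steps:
S = 0 (S = (⅕)*0² = (⅕)*0 = 0)
312*(-434 + S) = 312*(-434 + 0) = 312*(-434) = -135408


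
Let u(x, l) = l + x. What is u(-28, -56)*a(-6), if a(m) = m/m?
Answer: -84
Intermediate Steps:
a(m) = 1
u(-28, -56)*a(-6) = (-56 - 28)*1 = -84*1 = -84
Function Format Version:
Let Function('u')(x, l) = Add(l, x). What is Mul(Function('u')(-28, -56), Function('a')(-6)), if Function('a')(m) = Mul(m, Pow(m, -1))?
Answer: -84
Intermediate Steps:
Function('a')(m) = 1
Mul(Function('u')(-28, -56), Function('a')(-6)) = Mul(Add(-56, -28), 1) = Mul(-84, 1) = -84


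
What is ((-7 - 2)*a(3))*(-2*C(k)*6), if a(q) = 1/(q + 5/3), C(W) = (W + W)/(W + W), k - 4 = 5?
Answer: 162/7 ≈ 23.143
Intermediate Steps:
k = 9 (k = 4 + 5 = 9)
C(W) = 1 (C(W) = (2*W)/((2*W)) = (2*W)*(1/(2*W)) = 1)
a(q) = 1/(5/3 + q) (a(q) = 1/(q + 5*(⅓)) = 1/(q + 5/3) = 1/(5/3 + q))
((-7 - 2)*a(3))*(-2*C(k)*6) = ((-7 - 2)*(3/(5 + 3*3)))*(-2*1*6) = (-27/(5 + 9))*(-2*6) = -27/14*(-12) = 162/7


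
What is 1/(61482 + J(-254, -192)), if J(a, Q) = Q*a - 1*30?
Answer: 1/110220 ≈ 9.0728e-6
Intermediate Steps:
J(a, Q) = -30 + Q*a (J(a, Q) = Q*a - 30 = -30 + Q*a)
1/(61482 + J(-254, -192)) = 1/(61482 + (-30 - 192*(-254))) = 1/(61482 + (-30 + 48768)) = 1/(61482 + 48738) = 1/110220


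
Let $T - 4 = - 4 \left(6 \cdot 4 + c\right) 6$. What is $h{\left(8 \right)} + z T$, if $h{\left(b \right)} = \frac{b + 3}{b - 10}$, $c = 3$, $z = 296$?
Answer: $- \frac{381259}{2} \approx -1.9063 \cdot 10^{5}$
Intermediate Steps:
$h{\left(b \right)} = \frac{3 + b}{-10 + b}$
$T = -644$ ($T = 4 + - 4 \left(6 \cdot 4 + 3\right) 6 = 4 + - 4 \left(24 + 3\right) 6 = 4 + \left(-4\right) 27 \cdot 6 = 4 - 648 = -644$)
$h{\left(8 \right)} + z T = \frac{3 + 8}{-10 + 8} + 296 \left(-644\right) = \frac{1}{-2} \cdot 11 - 190624 = \left(- \frac{1}{2}\right) 11 - 190624 = - \frac{11}{2} - 190624 = - \frac{381259}{2}$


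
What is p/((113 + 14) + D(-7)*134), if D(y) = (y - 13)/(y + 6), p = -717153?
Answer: -717153/2807 ≈ -255.49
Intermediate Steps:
D(y) = (-13 + y)/(6 + y)
p/((113 + 14) + D(-7)*134) = -717153/((113 + 14) + ((-13 - 7)/(6 - 7))*134) = -717153/(127 + (-20/(-1))*134) = -717153/(127 - 1*(-20)*134) = -717153/(127 + 20*134) = -717153/(127 + 2680) = -717153/2807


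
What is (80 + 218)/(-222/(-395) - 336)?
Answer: -58855/66249 ≈ -0.88839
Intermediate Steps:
(80 + 218)/(-222/(-395) - 336) = 298/(-222*(-1/395) - 336) = 298/(222/395 - 336) = 298/(-132498/395) = 298*(-395/132498) = -58855/66249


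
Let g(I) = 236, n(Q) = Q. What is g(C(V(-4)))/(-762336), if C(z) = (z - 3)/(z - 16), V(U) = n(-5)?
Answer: -59/190584 ≈ -0.00030957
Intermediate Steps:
V(U) = -5
C(z) = (-3 + z)/(-16 + z)
g(C(V(-4)))/(-762336) = 236/(-762336) = 236*(-1/762336) = -59/190584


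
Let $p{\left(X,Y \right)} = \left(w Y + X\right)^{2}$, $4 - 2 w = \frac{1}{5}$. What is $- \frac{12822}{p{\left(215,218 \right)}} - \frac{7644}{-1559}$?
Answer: $\frac{37577673027}{7714957822} \approx 4.8708$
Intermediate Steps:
$w = \frac{19}{10}$ ($w = 2 - \frac{1}{2 \cdot 5} = 2 - \frac{1}{10} = \frac{19}{10} \approx 1.9$)
$p{\left(X,Y \right)} = \left(X + \frac{19 Y}{10}\right)^{2}$ ($p{\left(X,Y \right)} = \left(\frac{19 Y}{10} + X\right)^{2} = \left(X + \frac{19 Y}{10}\right)^{2}$)
$- \frac{12822}{p{\left(215,218 \right)}} - \frac{7644}{-1559} = - \frac{12822}{\frac{1}{100} \left(10 \cdot 215 + 19 \cdot 218\right)^{2}} - \frac{7644}{-1559} = - \frac{12822}{\frac{1}{100} \left(2150 + 4142\right)^{2}} - - \frac{7644}{1559} = - \frac{12822}{\frac{1}{100} \cdot 6292^{2}} + \frac{7644}{1559} = - \frac{12822}{\frac{1}{100} \cdot 39589264} + \frac{7644}{1559} = - \frac{12822}{\frac{9897316}{25}} + \frac{7644}{1559} = \left(-12822\right) \frac{25}{9897316} + \frac{7644}{1559} = - \frac{160275}{4948658} + \frac{7644}{1559} = \frac{37577673027}{7714957822}$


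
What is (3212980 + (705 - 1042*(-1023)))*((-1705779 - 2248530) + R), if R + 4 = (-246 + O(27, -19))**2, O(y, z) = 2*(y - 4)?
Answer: -16751893544763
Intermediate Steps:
O(y, z) = -8 + 2*y (O(y, z) = 2*(-4 + y) = -8 + 2*y)
R = 39996 (R = -4 + (-246 + (-8 + 2*27))**2 = -4 + (-246 + (-8 + 54))**2 = -4 + (-246 + 46)**2 = -4 + (-200)**2 = -4 + 40000 = 39996)
(3212980 + (705 - 1042*(-1023)))*((-1705779 - 2248530) + R) = (3212980 + (705 - 1042*(-1023)))*((-1705779 - 2248530) + 39996) = (3212980 + (705 + 1065966))*(-3954309 + 39996) = (3212980 + 1066671)*(-3914313) = 4279651*(-3914313) = -16751893544763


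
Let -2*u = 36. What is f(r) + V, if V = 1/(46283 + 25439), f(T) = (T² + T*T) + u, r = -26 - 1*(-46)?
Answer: 56086605/71722 ≈ 782.00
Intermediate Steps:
u = -18 (u = -½*36 = -18)
r = 20 (r = -26 + 46 = 20)
f(T) = -18 + 2*T² (f(T) = (T² + T*T) - 18 = (T² + T²) - 18 = 2*T² - 18 = -18 + 2*T²)
V = 1/71722 ≈ 1.3943e-5
f(r) + V = (-18 + 2*20²) + 1/71722 = (-18 + 2*400) + 1/71722 = (-18 + 800) + 1/71722 = 782 + 1/71722 = 56086605/71722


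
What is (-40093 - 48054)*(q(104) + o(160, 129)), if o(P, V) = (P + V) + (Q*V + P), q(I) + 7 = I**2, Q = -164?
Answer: 872479006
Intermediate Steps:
q(I) = -7 + I**2
o(P, V) = -163*V + 2*P (o(P, V) = (P + V) + (-164*V + P) = (P + V) + (P - 164*V) = -163*V + 2*P)
(-40093 - 48054)*(q(104) + o(160, 129)) = (-40093 - 48054)*((-7 + 104**2) + (-163*129 + 2*160)) = -88147*((-7 + 10816) + (-21027 + 320)) = -88147*(10809 - 20707) = -88147*(-9898) = 872479006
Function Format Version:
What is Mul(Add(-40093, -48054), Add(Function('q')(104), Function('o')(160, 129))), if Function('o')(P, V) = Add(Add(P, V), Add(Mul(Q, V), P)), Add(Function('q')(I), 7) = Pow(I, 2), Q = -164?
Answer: 872479006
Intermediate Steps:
Function('q')(I) = Add(-7, Pow(I, 2))
Function('o')(P, V) = Add(Mul(-163, V), Mul(2, P)) (Function('o')(P, V) = Add(Add(P, V), Add(Mul(-164, V), P)) = Add(Add(P, V), Add(P, Mul(-164, V))) = Add(Mul(-163, V), Mul(2, P)))
Mul(Add(-40093, -48054), Add(Function('q')(104), Function('o')(160, 129))) = Mul(Add(-40093, -48054), Add(Add(-7, Pow(104, 2)), Add(Mul(-163, 129), Mul(2, 160)))) = Mul(-88147, Add(Add(-7, 10816), Add(-21027, 320))) = Mul(-88147, Add(10809, -20707)) = Mul(-88147, -9898) = 872479006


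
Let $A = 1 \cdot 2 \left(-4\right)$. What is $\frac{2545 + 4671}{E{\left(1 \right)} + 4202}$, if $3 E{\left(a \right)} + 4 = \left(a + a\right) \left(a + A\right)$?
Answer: $\frac{1804}{1049} \approx 1.7197$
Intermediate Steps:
$A = -8$ ($A = 2 \left(-4\right) = -8$)
$E{\left(a \right)} = - \frac{4}{3} + \frac{2 a \left(-8 + a\right)}{3}$ ($E{\left(a \right)} = - \frac{4}{3} + \frac{\left(a + a\right) \left(a - 8\right)}{3} = - \frac{4}{3} + \frac{2 a \left(-8 + a\right)}{3}$)
$\frac{2545 + 4671}{E{\left(1 \right)} + 4202} = \frac{2545 + 4671}{\left(- \frac{4}{3} - \frac{16}{3} + \frac{2 \cdot 1^{2}}{3}\right) + 4202} = \frac{7216}{\left(- \frac{4}{3} - \frac{16}{3} + \frac{2}{3} \cdot 1\right) + 4202} = \frac{7216}{\left(- \frac{4}{3} - \frac{16}{3} + \frac{2}{3}\right) + 4202} = \frac{7216}{-6 + 4202} = \frac{7216}{4196} = 7216 \cdot \frac{1}{4196} = \frac{1804}{1049}$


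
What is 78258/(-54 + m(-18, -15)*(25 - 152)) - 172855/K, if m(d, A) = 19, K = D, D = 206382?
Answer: -16577475841/509144394 ≈ -32.559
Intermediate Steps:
K = 206382
78258/(-54 + m(-18, -15)*(25 - 152)) - 172855/K = 78258/(-54 + 19*(25 - 152)) - 172855/206382 = 78258/(-54 + 19*(-127)) - 172855*1/206382 = 78258/(-54 - 2413) - 172855/206382 = 78258/(-2467) - 172855/206382 = 78258*(-1/2467) - 172855/206382 = -78258/2467 - 172855/206382 = -16577475841/509144394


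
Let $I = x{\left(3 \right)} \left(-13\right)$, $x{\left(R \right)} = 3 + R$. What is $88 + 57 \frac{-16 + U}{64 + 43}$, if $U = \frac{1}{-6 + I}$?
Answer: $\frac{238093}{2996} \approx 79.47$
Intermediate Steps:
$I = -78$ ($I = \left(3 + 3\right) \left(-13\right) = 6 \left(-13\right) = -78$)
$U = - \frac{1}{84}$ ($U = \frac{1}{-6 - 78} = \frac{1}{-84} = - \frac{1}{84} \approx -0.011905$)
$88 + 57 \frac{-16 + U}{64 + 43} = 88 + 57 \frac{-16 - \frac{1}{84}}{64 + 43} = 88 + 57 \left(- \frac{1345}{84 \cdot 107}\right) = 88 + 57 \left(\left(- \frac{1345}{84}\right) \frac{1}{107}\right) = 88 + 57 \left(- \frac{1345}{8988}\right) = 88 - \frac{25555}{2996} = \frac{238093}{2996}$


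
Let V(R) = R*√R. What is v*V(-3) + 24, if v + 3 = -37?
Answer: 24 + 120*I*√3 ≈ 24.0 + 207.85*I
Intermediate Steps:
v = -40 (v = -3 - 37 = -40)
V(R) = R^(3/2)
v*V(-3) + 24 = -(-120)*I*√3 + 24 = 120*I*√3 + 24 = 24 + 120*I*√3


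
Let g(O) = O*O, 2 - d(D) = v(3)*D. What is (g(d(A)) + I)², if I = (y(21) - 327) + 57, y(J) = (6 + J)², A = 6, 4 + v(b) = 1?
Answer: 737881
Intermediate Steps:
v(b) = -3 (v(b) = -4 + 1 = -3)
d(D) = 2 + 3*D (d(D) = 2 - (-3)*D = 2 + 3*D)
g(O) = O²
I = 459 (I = ((6 + 21)² - 327) + 57 = (27² - 327) + 57 = (729 - 327) + 57 = 402 + 57 = 459)
(g(d(A)) + I)² = ((2 + 3*6)² + 459)² = ((2 + 18)² + 459)² = (20² + 459)² = (400 + 459)² = 859² = 737881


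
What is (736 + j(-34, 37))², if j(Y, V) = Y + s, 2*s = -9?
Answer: 1946025/4 ≈ 4.8651e+5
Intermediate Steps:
s = -9/2 (s = (½)*(-9) = -9/2 ≈ -4.5000)
j(Y, V) = -9/2 + Y (j(Y, V) = Y - 9/2 = -9/2 + Y)
(736 + j(-34, 37))² = (736 + (-9/2 - 34))² = (736 - 77/2)² = (1395/2)² = 1946025/4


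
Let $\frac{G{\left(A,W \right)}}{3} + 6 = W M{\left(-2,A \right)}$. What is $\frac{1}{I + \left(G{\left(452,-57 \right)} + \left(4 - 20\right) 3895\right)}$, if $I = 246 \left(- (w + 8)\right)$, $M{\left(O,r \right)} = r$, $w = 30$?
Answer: $- \frac{1}{148978} \approx -6.7124 \cdot 10^{-6}$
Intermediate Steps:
$G{\left(A,W \right)} = -18 + 3 A W$ ($G{\left(A,W \right)} = -18 + 3 W A = -18 + 3 A W$)
$I = -9348$ ($I = 246 \left(- (30 + 8)\right) = 246 \left(\left(-1\right) 38\right) = 246 \left(-38\right) = -9348$)
$\frac{1}{I + \left(G{\left(452,-57 \right)} + \left(4 - 20\right) 3895\right)} = \frac{1}{-9348 + \left(\left(-18 + 3 \cdot 452 \left(-57\right)\right) + \left(4 - 20\right) 3895\right)} = \frac{1}{-9348 + \left(\left(-18 - 77292\right) + \left(4 - 20\right) 3895\right)} = \frac{1}{-9348 - 139630} = \frac{1}{-148978} = - \frac{1}{148978}$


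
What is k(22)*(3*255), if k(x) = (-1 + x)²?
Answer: 337365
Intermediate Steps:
k(22)*(3*255) = (-1 + 22)²*(3*255) = 21²*765 = 441*765 = 337365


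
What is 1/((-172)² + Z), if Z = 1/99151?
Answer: 99151/2933283185 ≈ 3.3802e-5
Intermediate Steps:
Z = 1/99151 ≈ 1.0086e-5
1/((-172)² + Z) = 1/((-172)² + 1/99151) = 1/(29584 + 1/99151) = 1/(2933283185/99151) = 99151/2933283185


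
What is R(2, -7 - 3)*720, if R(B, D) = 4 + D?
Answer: -4320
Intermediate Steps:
R(2, -7 - 3)*720 = (4 + (-7 - 3))*720 = (4 - 10)*720 = -6*720 = -4320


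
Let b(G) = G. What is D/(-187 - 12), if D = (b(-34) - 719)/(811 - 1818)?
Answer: -753/200393 ≈ -0.0037576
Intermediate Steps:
D = 753/1007 (D = (-34 - 719)/(811 - 1818) = -753/(-1007) = -753*(-1/1007) = 753/1007 ≈ 0.74777)
D/(-187 - 12) = 753/(1007*(-187 - 12)) = (753/1007)/(-199) = (753/1007)*(-1/199) = -753/200393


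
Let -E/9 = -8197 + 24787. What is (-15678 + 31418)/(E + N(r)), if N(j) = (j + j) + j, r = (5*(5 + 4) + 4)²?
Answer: -15740/142107 ≈ -0.11076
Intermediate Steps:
r = 2401 (r = (5*9 + 4)² = (45 + 4)² = 49² = 2401)
N(j) = 3*j (N(j) = 2*j + j = 3*j)
E = -149310 (E = -9*(-8197 + 24787) = -9*16590 = -149310)
(-15678 + 31418)/(E + N(r)) = (-15678 + 31418)/(-149310 + 3*2401) = 15740/(-149310 + 7203) = 15740/(-142107) = 15740*(-1/142107) = -15740/142107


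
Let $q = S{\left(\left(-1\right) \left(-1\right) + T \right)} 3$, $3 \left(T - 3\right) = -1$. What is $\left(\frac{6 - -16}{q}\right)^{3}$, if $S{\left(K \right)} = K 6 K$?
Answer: $\frac{1}{1331} \approx 0.00075131$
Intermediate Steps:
$T = \frac{8}{3}$ ($T = 3 + \frac{1}{3} \left(-1\right) = 3 - \frac{1}{3} = \frac{8}{3} \approx 2.6667$)
$S{\left(K \right)} = 6 K^{2}$ ($S{\left(K \right)} = 6 K K = 6 K^{2}$)
$q = 242$ ($q = 6 \left(\left(-1\right) \left(-1\right) + \frac{8}{3}\right)^{2} \cdot 3 = 6 \left(1 + \frac{8}{3}\right)^{2} \cdot 3 = 6 \left(\frac{11}{3}\right)^{2} \cdot 3 = 6 \cdot \frac{121}{9} \cdot 3 = \frac{242}{3} \cdot 3 = 242$)
$\left(\frac{6 - -16}{q}\right)^{3} = \left(\frac{6 - -16}{242}\right)^{3} = \left(\left(6 + 16\right) \frac{1}{242}\right)^{3} = \left(22 \cdot \frac{1}{242}\right)^{3} = \left(\frac{1}{11}\right)^{3} = \frac{1}{1331}$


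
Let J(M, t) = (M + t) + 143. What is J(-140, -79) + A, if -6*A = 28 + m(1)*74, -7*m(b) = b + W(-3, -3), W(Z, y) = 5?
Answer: -1472/21 ≈ -70.095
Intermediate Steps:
m(b) = -5/7 - b/7 (m(b) = -(b + 5)/7 = -(5 + b)/7 = -5/7 - b/7)
J(M, t) = 143 + M + t
A = 124/21 (A = -(28 + (-5/7 - ⅐*1)*74)/6 = -(28 + (-5/7 - ⅐)*74)/6 = -(28 - 6/7*74)/6 = -(28 - 444/7)/6 = -⅙*(-248/7) = 124/21 ≈ 5.9048)
J(-140, -79) + A = (143 - 140 - 79) + 124/21 = -76 + 124/21 = -1472/21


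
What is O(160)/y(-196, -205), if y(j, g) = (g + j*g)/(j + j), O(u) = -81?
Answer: 10584/13325 ≈ 0.79430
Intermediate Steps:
y(j, g) = (g + g*j)/(2*j) (y(j, g) = (g + g*j)/((2*j)) = (g + g*j)*(1/(2*j)) = (g + g*j)/(2*j))
O(160)/y(-196, -205) = -81*392/(205*(1 - 196)) = -81/((½)*(-205)*(-1/196)*(-195)) = -81/(-39975/392) = -81*(-392/39975) = 10584/13325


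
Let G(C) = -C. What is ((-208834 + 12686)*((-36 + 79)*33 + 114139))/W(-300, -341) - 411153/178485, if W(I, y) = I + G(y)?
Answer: -1348541673014171/2439295 ≈ -5.5284e+8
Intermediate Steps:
W(I, y) = I - y
((-208834 + 12686)*((-36 + 79)*33 + 114139))/W(-300, -341) - 411153/178485 = ((-208834 + 12686)*((-36 + 79)*33 + 114139))/(-300 - 1*(-341)) - 411153/178485 = (-196148*(43*33 + 114139))/(-300 + 341) - 411153*1/178485 = -196148*(1419 + 114139)/41 - 137051/59495 = -196148*115558*(1/41) - 137051/59495 = -22666470584*1/41 - 137051/59495 = -22666470584/41 - 137051/59495 = -1348541673014171/2439295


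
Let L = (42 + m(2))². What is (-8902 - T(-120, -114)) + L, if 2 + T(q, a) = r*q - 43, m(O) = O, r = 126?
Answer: 8199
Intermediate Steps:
T(q, a) = -45 + 126*q (T(q, a) = -2 + (126*q - 43) = -2 + (-43 + 126*q) = -45 + 126*q)
L = 1936 (L = (42 + 2)² = 44² = 1936)
(-8902 - T(-120, -114)) + L = (-8902 - (-45 + 126*(-120))) + 1936 = (-8902 - (-45 - 15120)) + 1936 = (-8902 - 1*(-15165)) + 1936 = (-8902 + 15165) + 1936 = 6263 + 1936 = 8199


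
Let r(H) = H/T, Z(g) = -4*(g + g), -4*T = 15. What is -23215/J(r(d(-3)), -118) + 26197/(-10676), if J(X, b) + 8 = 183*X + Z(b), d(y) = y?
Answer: -5077187/212421 ≈ -23.902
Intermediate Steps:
T = -15/4 (T = -¼*15 = -15/4 ≈ -3.7500)
Z(g) = -8*g
r(H) = -4*H/15 (r(H) = H/(-15/4) = H*(-4/15) = -4*H/15)
J(X, b) = -8 - 8*b + 183*X (J(X, b) = -8 + (183*X - 8*b) = -8 + (-8*b + 183*X) = -8 - 8*b + 183*X)
-23215/J(r(d(-3)), -118) + 26197/(-10676) = -23215/(-8 - 8*(-118) + 183*(-4/15*(-3))) + 26197/(-10676) = -23215/(-8 + 944 + 183*(⅘)) + 26197*(-1/10676) = -23215/(-8 + 944 + 732/5) - 1541/628 = -23215/5412/5 - 1541/628 = -23215*5/5412 - 1541/628 = -116075/5412 - 1541/628 = -5077187/212421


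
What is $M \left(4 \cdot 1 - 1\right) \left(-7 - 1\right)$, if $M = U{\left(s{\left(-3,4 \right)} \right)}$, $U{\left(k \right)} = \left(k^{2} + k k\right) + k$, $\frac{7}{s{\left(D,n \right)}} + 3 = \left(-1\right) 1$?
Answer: $-105$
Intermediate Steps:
$s{\left(D,n \right)} = - \frac{7}{4}$ ($s{\left(D,n \right)} = \frac{7}{-3 - 1} = \frac{7}{-4} = 7 \left(- \frac{1}{4}\right) = - \frac{7}{4}$)
$U{\left(k \right)} = k + 2 k^{2}$ ($U{\left(k \right)} = \left(k^{2} + k^{2}\right) + k = 2 k^{2} + k = k + 2 k^{2}$)
$M = \frac{35}{8}$ ($M = - \frac{7 \left(1 + 2 \left(- \frac{7}{4}\right)\right)}{4} = - \frac{7 \left(1 - \frac{7}{2}\right)}{4} = \left(- \frac{7}{4}\right) \left(- \frac{5}{2}\right) = \frac{35}{8} \approx 4.375$)
$M \left(4 \cdot 1 - 1\right) \left(-7 - 1\right) = \frac{35 \left(4 \cdot 1 - 1\right)}{8} \left(-7 - 1\right) = \frac{35 \left(4 - 1\right)}{8} \left(-8\right) = \frac{35}{8} \cdot 3 \left(-8\right) = \frac{105}{8} \left(-8\right) = -105$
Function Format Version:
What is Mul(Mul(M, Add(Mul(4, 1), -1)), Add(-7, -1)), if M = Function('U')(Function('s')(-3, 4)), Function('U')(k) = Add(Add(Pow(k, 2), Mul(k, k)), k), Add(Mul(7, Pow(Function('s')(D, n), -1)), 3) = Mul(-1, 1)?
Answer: -105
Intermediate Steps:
Function('s')(D, n) = Rational(-7, 4) (Function('s')(D, n) = Mul(7, Pow(Add(-3, Mul(-1, 1)), -1)) = Mul(7, Pow(Add(-3, -1), -1)) = Mul(7, Pow(-4, -1)) = Mul(7, Rational(-1, 4)) = Rational(-7, 4))
Function('U')(k) = Add(k, Mul(2, Pow(k, 2))) (Function('U')(k) = Add(Add(Pow(k, 2), Pow(k, 2)), k) = Add(Mul(2, Pow(k, 2)), k) = Add(k, Mul(2, Pow(k, 2))))
M = Rational(35, 8) (M = Mul(Rational(-7, 4), Add(1, Mul(2, Rational(-7, 4)))) = Mul(Rational(-7, 4), Add(1, Rational(-7, 2))) = Mul(Rational(-7, 4), Rational(-5, 2)) = Rational(35, 8) ≈ 4.3750)
Mul(Mul(M, Add(Mul(4, 1), -1)), Add(-7, -1)) = Mul(Mul(Rational(35, 8), Add(Mul(4, 1), -1)), Add(-7, -1)) = Mul(Mul(Rational(35, 8), Add(4, -1)), -8) = Mul(Mul(Rational(35, 8), 3), -8) = Mul(Rational(105, 8), -8) = -105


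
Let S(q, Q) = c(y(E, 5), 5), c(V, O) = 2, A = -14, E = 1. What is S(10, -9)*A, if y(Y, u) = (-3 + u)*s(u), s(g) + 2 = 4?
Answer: -28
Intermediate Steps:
s(g) = 2 (s(g) = -2 + 4 = 2)
y(Y, u) = -6 + 2*u (y(Y, u) = (-3 + u)*2 = -6 + 2*u)
S(q, Q) = 2
S(10, -9)*A = 2*(-14) = -28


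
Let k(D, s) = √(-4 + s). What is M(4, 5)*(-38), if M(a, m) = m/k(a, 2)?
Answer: 95*I*√2 ≈ 134.35*I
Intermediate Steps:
M(a, m) = -I*m*√2/2 (M(a, m) = m/(√(-4 + 2)) = m/(√(-2)) = m/((I*√2)) = m*(-I*√2/2) = -I*m*√2/2)
M(4, 5)*(-38) = -½*I*5*√2*(-38) = -5*I*√2/2*(-38) = 95*I*√2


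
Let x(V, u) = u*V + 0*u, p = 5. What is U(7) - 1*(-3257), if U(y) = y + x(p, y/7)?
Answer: 3269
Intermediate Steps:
x(V, u) = V*u (x(V, u) = V*u + 0 = V*u)
U(y) = 12*y/7 (U(y) = y + 5*(y/7) = y + 5*y/7 = 12*y/7)
U(7) - 1*(-3257) = (12/7)*7 - 1*(-3257) = 12 + 3257 = 3269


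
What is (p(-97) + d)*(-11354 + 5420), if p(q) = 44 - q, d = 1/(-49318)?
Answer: -20632034379/24659 ≈ -8.3669e+5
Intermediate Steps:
d = -1/49318 ≈ -2.0277e-5
(p(-97) + d)*(-11354 + 5420) = ((44 - 1*(-97)) - 1/49318)*(-11354 + 5420) = ((44 + 97) - 1/49318)*(-5934) = (141 - 1/49318)*(-5934) = (6953837/49318)*(-5934) = -20632034379/24659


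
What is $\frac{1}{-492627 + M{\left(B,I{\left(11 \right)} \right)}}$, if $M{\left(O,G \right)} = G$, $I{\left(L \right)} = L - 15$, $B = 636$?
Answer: $- \frac{1}{492631} \approx -2.0299 \cdot 10^{-6}$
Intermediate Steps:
$I{\left(L \right)} = -15 + L$ ($I{\left(L \right)} = L - 15 = -15 + L$)
$\frac{1}{-492627 + M{\left(B,I{\left(11 \right)} \right)}} = \frac{1}{-492627 + \left(-15 + 11\right)} = \frac{1}{-492627 - 4} = \frac{1}{-492631} = - \frac{1}{492631}$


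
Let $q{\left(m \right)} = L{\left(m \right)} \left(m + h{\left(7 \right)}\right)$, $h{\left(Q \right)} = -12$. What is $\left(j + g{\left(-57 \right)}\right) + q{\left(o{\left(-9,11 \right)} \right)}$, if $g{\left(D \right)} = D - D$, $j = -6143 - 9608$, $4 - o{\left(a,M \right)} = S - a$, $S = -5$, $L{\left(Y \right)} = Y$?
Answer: $-15751$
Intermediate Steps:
$o{\left(a,M \right)} = 9 + a$ ($o{\left(a,M \right)} = 4 - \left(-5 - a\right) = 4 + \left(5 + a\right) = 9 + a$)
$j = -15751$
$q{\left(m \right)} = m \left(-12 + m\right)$ ($q{\left(m \right)} = m \left(m - 12\right) = m \left(-12 + m\right)$)
$g{\left(D \right)} = 0$
$\left(j + g{\left(-57 \right)}\right) + q{\left(o{\left(-9,11 \right)} \right)} = \left(-15751 + 0\right) + \left(9 - 9\right) \left(-12 + \left(9 - 9\right)\right) = -15751 + 0 \left(-12 + 0\right) = -15751 + 0 \left(-12\right) = -15751 + 0 = -15751$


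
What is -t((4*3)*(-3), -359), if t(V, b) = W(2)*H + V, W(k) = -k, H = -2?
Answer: 32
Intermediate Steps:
t(V, b) = 4 + V (t(V, b) = -1*2*(-2) + V = -2*(-2) + V = 4 + V)
-t((4*3)*(-3), -359) = -(4 + (4*3)*(-3)) = -(4 + 12*(-3)) = -(4 - 36) = -1*(-32) = 32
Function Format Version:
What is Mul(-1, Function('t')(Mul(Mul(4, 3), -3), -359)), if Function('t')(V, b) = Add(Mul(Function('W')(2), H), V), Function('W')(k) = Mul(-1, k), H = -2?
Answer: 32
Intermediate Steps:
Function('t')(V, b) = Add(4, V) (Function('t')(V, b) = Add(Mul(Mul(-1, 2), -2), V) = Add(Mul(-2, -2), V) = Add(4, V))
Mul(-1, Function('t')(Mul(Mul(4, 3), -3), -359)) = Mul(-1, Add(4, Mul(Mul(4, 3), -3))) = Mul(-1, Add(4, Mul(12, -3))) = Mul(-1, Add(4, -36)) = Mul(-1, -32) = 32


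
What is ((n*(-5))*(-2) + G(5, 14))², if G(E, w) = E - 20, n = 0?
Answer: 225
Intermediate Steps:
G(E, w) = -20 + E
((n*(-5))*(-2) + G(5, 14))² = ((0*(-5))*(-2) + (-20 + 5))² = (0*(-2) - 15)² = (0 - 15)² = (-15)² = 225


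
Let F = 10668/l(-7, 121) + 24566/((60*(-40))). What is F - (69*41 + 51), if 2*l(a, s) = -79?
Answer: -299597557/94800 ≈ -3160.3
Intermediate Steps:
l(a, s) = -79/2 (l(a, s) = (½)*(-79) = -79/2)
F = -26573557/94800 (F = 10668/(-79/2) + 24566/((60*(-40))) = 10668*(-2/79) + 24566/(-2400) = -21336/79 + 24566*(-1/2400) = -21336/79 - 12283/1200 = -26573557/94800 ≈ -280.31)
F - (69*41 + 51) = -26573557/94800 - (69*41 + 51) = -26573557/94800 - (2829 + 51) = -26573557/94800 - 1*2880 = -26573557/94800 - 2880 = -299597557/94800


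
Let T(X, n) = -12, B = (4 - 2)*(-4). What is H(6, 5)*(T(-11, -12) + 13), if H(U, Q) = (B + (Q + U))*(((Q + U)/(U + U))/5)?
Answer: 11/20 ≈ 0.55000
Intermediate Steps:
B = -8 (B = 2*(-4) = -8)
H(U, Q) = (Q + U)*(-8 + Q + U)/(10*U) (H(U, Q) = (-8 + (Q + U))*(((Q + U)/(U + U))/5) = (-8 + Q + U)*(((Q + U)/((2*U)))*(⅕)) = (-8 + Q + U)*(((Q + U)*(1/(2*U)))*(⅕)) = (-8 + Q + U)*(((Q + U)/(2*U))*(⅕)) = (-8 + Q + U)*((Q + U)/(10*U)) = (Q + U)*(-8 + Q + U)/(10*U))
H(6, 5)*(T(-11, -12) + 13) = ((⅒)*(5² - 8*5 + 6*(-8 + 6 + 2*5))/6)*(-12 + 13) = ((⅒)*(⅙)*(25 - 40 + 6*(-8 + 6 + 10)))*1 = ((⅒)*(⅙)*(25 - 40 + 6*8))*1 = ((⅒)*(⅙)*(25 - 40 + 48))*1 = ((⅒)*(⅙)*33)*1 = (11/20)*1 = 11/20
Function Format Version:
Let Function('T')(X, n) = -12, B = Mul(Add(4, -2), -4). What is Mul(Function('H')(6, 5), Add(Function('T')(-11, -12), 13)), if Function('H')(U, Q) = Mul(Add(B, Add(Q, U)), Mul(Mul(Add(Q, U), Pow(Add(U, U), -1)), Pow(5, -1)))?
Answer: Rational(11, 20) ≈ 0.55000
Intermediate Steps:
B = -8 (B = Mul(2, -4) = -8)
Function('H')(U, Q) = Mul(Rational(1, 10), Pow(U, -1), Add(Q, U), Add(-8, Q, U)) (Function('H')(U, Q) = Mul(Add(-8, Add(Q, U)), Mul(Mul(Add(Q, U), Pow(Add(U, U), -1)), Pow(5, -1))) = Mul(Add(-8, Q, U), Mul(Mul(Add(Q, U), Pow(Mul(2, U), -1)), Rational(1, 5))) = Mul(Add(-8, Q, U), Mul(Mul(Add(Q, U), Mul(Rational(1, 2), Pow(U, -1))), Rational(1, 5))) = Mul(Add(-8, Q, U), Mul(Mul(Rational(1, 2), Pow(U, -1), Add(Q, U)), Rational(1, 5))) = Mul(Add(-8, Q, U), Mul(Rational(1, 10), Pow(U, -1), Add(Q, U))) = Mul(Rational(1, 10), Pow(U, -1), Add(Q, U), Add(-8, Q, U)))
Mul(Function('H')(6, 5), Add(Function('T')(-11, -12), 13)) = Mul(Mul(Rational(1, 10), Pow(6, -1), Add(Pow(5, 2), Mul(-8, 5), Mul(6, Add(-8, 6, Mul(2, 5))))), Add(-12, 13)) = Mul(Mul(Rational(1, 10), Rational(1, 6), Add(25, -40, Mul(6, Add(-8, 6, 10)))), 1) = Mul(Mul(Rational(1, 10), Rational(1, 6), Add(25, -40, Mul(6, 8))), 1) = Mul(Mul(Rational(1, 10), Rational(1, 6), Add(25, -40, 48)), 1) = Mul(Mul(Rational(1, 10), Rational(1, 6), 33), 1) = Mul(Rational(11, 20), 1) = Rational(11, 20)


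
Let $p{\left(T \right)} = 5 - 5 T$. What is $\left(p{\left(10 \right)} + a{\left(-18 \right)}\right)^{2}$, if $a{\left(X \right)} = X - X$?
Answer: $2025$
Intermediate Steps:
$a{\left(X \right)} = 0$
$\left(p{\left(10 \right)} + a{\left(-18 \right)}\right)^{2} = \left(\left(5 - 50\right) + 0\right)^{2} = \left(-45 + 0\right)^{2} = \left(-45\right)^{2} = 2025$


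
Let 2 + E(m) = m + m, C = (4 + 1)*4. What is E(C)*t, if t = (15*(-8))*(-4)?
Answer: 18240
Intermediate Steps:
t = 480 (t = -120*(-4) = 480)
C = 20 (C = 5*4 = 20)
E(m) = -2 + 2*m (E(m) = -2 + (m + m) = -2 + 2*m)
E(C)*t = (-2 + 2*20)*480 = (-2 + 40)*480 = 38*480 = 18240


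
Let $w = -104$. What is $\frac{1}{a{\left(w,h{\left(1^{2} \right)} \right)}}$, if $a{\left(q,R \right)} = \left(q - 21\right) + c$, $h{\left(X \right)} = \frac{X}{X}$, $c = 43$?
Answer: $- \frac{1}{82} \approx -0.012195$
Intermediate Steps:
$h{\left(X \right)} = 1$
$a{\left(q,R \right)} = 22 + q$ ($a{\left(q,R \right)} = \left(q - 21\right) + 43 = \left(-21 + q\right) + 43 = 22 + q$)
$\frac{1}{a{\left(w,h{\left(1^{2} \right)} \right)}} = \frac{1}{22 - 104} = \frac{1}{-82} = - \frac{1}{82}$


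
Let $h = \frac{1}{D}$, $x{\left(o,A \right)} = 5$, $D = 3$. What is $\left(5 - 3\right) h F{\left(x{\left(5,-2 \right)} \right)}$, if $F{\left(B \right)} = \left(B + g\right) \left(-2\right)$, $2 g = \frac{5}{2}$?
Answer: $- \frac{25}{3} \approx -8.3333$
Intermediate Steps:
$g = \frac{5}{4}$ ($g = \frac{5 \cdot \frac{1}{2}}{2} = \frac{1}{2} \cdot \frac{5}{2} = \frac{5}{4} \approx 1.25$)
$F{\left(B \right)} = - \frac{5}{2} - 2 B$ ($F{\left(B \right)} = \left(B + \frac{5}{4}\right) \left(-2\right) = \left(\frac{5}{4} + B\right) \left(-2\right) = - \frac{5}{2} - 2 B$)
$h = \frac{1}{3} \approx 0.33333$
$\left(5 - 3\right) h F{\left(x{\left(5,-2 \right)} \right)} = \left(5 - 3\right) \frac{1}{3} \left(- \frac{5}{2} - 10\right) = 2 \cdot \frac{1}{3} \left(- \frac{5}{2} - 10\right) = \frac{2}{3} \left(- \frac{25}{2}\right) = - \frac{25}{3}$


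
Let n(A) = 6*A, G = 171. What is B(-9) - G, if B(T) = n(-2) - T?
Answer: -174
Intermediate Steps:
B(T) = -12 - T (B(T) = 6*(-2) - T = -12 - T)
B(-9) - G = (-12 - 1*(-9)) - 1*171 = (-12 + 9) - 171 = -3 - 171 = -174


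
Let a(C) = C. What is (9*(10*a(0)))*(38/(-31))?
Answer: 0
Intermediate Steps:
(9*(10*a(0)))*(38/(-31)) = (9*(10*0))*(38/(-31)) = (9*0)*(38*(-1/31)) = 0*(-38/31) = 0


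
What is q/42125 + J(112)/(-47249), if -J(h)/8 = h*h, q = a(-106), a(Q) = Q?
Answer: 4222319606/1990364125 ≈ 2.1214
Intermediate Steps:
q = -106
J(h) = -8*h² (J(h) = -8*h*h = -8*h²)
q/42125 + J(112)/(-47249) = -106/42125 - 8*112²/(-47249) = -106*1/42125 - 8*12544*(-1/47249) = -106/42125 - 100352*(-1/47249) = -106/42125 + 100352/47249 = 4222319606/1990364125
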